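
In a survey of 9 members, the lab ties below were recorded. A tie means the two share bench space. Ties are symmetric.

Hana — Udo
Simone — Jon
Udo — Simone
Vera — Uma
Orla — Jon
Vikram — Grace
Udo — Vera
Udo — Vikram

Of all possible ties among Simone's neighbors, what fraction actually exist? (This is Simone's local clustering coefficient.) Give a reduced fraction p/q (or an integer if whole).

Simone's neighbors: Jon and Udo (k = 2).
Possible neighbor pairs: C(2,2) = 1. Edges among them: none → e = 0.
Clustering(Simone) = 0/1.

0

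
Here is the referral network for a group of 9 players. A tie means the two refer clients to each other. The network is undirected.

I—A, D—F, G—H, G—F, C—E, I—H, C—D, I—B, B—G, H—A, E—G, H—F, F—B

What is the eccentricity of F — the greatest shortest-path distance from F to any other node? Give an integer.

2

Distances from F: A:2, B:1, C:2, D:1, E:2, G:1, H:1, I:2.
The largest is 2 (to A, I, C, and E), so the eccentricity of F is 2.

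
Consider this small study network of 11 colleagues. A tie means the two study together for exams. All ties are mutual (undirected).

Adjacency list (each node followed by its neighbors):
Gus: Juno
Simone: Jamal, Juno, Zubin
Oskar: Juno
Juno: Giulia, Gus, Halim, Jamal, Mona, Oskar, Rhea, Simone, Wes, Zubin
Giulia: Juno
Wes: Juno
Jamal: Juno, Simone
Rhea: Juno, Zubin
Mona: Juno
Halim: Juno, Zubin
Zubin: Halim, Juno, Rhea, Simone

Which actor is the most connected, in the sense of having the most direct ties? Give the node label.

Juno

Degrees — Giulia:1, Gus:1, Halim:2, Jamal:2, Juno:10, Mona:1, Oskar:1, Rhea:2, Simone:3, Wes:1, Zubin:4.
The maximum is 10, attained only by Juno.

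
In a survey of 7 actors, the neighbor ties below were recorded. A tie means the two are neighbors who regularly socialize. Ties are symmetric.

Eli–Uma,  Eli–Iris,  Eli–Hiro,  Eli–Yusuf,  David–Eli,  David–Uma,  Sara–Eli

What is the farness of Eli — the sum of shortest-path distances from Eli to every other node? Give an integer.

6

Distances from Eli: David:1, Hiro:1, Iris:1, Sara:1, Uma:1, Yusuf:1.
Sum = 1 + 1 + 1 + 1 + 1 + 1 = 6.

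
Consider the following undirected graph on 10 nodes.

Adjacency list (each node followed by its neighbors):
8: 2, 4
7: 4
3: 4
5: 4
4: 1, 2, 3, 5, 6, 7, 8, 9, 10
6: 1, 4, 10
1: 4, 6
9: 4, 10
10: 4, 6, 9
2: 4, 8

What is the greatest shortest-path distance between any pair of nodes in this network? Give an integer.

Eccentricity of each node (its greatest distance to any other): 1:2, 2:2, 3:2, 4:1, 5:2, 6:2, 7:2, 8:2, 9:2, 10:2.
The maximum eccentricity is 2, realized for instance by the pair 6–3 via 6 – 4 – 3. So the diameter is 2.

2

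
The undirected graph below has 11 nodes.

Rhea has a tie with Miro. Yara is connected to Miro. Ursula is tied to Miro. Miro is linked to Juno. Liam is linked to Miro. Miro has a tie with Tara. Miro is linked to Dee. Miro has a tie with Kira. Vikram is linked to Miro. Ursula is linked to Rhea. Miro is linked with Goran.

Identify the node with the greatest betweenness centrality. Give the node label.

Unnormalized betweenness of each node: Dee:0, Goran:0, Juno:0, Kira:0, Liam:0, Miro:44, Rhea:0, Tara:0, Ursula:0, Vikram:0, Yara:0.
Miro has the largest value, 44, making it the main broker — the node through which the most shortest paths run.

Miro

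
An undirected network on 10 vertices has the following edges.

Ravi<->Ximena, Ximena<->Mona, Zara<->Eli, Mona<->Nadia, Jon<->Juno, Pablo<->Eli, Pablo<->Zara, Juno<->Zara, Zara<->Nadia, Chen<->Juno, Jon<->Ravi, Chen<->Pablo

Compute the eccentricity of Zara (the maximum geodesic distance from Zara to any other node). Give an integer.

3

Distances from Zara: Chen:2, Eli:1, Jon:2, Juno:1, Mona:2, Nadia:1, Pablo:1, Ravi:3, Ximena:3.
The largest is 3 (to Ravi and Ximena), so the eccentricity of Zara is 3.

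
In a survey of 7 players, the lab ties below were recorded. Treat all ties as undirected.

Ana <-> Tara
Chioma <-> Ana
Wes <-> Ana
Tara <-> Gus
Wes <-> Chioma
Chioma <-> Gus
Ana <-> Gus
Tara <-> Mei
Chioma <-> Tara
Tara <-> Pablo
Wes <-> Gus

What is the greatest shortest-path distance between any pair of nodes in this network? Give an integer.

3

Eccentricity of each node (its greatest distance to any other): Ana:2, Chioma:2, Gus:2, Mei:3, Pablo:3, Tara:2, Wes:3.
The maximum eccentricity is 3, realized for instance by the pair Wes–Pablo via Wes – Gus – Tara – Pablo. So the diameter is 3.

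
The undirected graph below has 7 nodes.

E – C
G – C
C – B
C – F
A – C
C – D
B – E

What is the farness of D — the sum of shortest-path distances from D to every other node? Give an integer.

Distances from D: A:2, B:2, C:1, E:2, F:2, G:2.
Sum = 2 + 2 + 1 + 2 + 2 + 2 = 11.

11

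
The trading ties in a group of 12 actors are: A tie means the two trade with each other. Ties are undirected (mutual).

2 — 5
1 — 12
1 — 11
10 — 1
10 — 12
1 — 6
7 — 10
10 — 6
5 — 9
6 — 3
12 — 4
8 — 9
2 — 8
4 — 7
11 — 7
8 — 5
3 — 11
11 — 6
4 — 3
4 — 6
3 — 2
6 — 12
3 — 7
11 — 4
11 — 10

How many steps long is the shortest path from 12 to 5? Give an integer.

One shortest route is 12 – 6 – 3 – 2 – 5, which uses 4 edges, and at distance 3 from 12 we only reach {2}, which does not include 5. So d(12,5) = 4.

4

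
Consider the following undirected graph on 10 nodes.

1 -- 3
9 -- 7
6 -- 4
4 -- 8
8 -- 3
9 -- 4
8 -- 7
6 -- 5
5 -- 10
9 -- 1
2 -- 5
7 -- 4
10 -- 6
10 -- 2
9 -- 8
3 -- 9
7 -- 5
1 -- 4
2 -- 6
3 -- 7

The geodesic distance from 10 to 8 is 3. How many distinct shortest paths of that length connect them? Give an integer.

2

The shortest distance is 3. The length-3 paths are: 10–6–4–8; 10–5–7–8.
That gives 2 distinct shortest paths.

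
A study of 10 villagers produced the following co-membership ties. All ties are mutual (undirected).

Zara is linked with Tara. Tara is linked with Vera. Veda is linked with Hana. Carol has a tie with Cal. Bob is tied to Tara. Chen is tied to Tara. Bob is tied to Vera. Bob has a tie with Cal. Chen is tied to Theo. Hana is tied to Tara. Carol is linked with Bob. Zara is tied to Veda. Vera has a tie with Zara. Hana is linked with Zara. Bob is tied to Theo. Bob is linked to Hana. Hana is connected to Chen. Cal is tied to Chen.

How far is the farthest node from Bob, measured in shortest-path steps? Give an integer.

Distances from Bob: Cal:1, Carol:1, Chen:2, Hana:1, Tara:1, Theo:1, Veda:2, Vera:1, Zara:2.
The largest is 2 (to Zara, Chen, and Veda), so the eccentricity of Bob is 2.

2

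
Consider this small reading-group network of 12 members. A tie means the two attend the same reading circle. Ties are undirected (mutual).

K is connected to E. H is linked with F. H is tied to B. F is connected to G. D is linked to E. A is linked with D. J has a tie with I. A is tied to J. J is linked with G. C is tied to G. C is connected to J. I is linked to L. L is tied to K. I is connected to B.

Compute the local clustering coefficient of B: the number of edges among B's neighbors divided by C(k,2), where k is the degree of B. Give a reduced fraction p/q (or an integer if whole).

B's neighbors: H and I (k = 2).
Possible neighbor pairs: C(2,2) = 1. Edges among them: none → e = 0.
Clustering(B) = 0/1.

0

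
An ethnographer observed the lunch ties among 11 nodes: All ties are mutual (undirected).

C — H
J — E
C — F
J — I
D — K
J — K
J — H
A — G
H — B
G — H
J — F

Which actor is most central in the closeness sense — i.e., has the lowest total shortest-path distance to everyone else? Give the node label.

Farness (sum of distances to all others) for each node — A:33, B:26, C:24, D:32, E:25, F:23, G:24, H:17, I:25, J:16, K:23.
The smallest farness is 16, for J, so J has the highest closeness.

J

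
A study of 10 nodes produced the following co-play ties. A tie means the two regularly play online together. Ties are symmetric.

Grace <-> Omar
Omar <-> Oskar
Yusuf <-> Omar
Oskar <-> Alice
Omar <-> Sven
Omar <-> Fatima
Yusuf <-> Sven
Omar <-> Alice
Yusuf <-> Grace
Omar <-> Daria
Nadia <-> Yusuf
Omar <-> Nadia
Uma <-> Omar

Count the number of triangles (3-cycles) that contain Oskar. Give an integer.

Oskar's neighbors: Alice and Omar.
Neighbor pairs that are themselves tied: Oskar–Alice–Omar. Each forms one triangle with Oskar, for 1 in total.

1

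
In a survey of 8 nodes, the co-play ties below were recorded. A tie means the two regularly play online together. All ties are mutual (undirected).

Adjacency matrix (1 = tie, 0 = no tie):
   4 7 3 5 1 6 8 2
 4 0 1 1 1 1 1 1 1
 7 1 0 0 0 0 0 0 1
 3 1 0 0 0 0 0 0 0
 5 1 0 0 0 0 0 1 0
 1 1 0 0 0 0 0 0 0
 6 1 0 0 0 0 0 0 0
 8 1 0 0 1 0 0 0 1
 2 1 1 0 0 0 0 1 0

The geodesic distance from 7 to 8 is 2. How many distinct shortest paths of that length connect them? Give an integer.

The shortest distance is 2. The length-2 paths are: 7–4–8; 7–2–8.
That gives 2 distinct shortest paths.

2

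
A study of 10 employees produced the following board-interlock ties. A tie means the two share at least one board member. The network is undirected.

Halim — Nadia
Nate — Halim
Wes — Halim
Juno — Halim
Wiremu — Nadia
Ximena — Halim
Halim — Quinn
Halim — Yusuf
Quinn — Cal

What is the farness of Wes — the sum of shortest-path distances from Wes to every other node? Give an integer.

19

Distances from Wes: Cal:3, Halim:1, Juno:2, Nadia:2, Nate:2, Quinn:2, Wiremu:3, Ximena:2, Yusuf:2.
Sum = 3 + 1 + 2 + 2 + 2 + 2 + 3 + 2 + 2 = 19.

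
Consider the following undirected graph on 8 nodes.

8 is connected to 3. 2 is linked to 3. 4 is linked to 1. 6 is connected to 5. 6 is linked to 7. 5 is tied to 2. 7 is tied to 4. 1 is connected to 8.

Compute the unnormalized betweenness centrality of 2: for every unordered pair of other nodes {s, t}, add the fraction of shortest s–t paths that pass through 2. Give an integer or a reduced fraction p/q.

9/2

Pairs whose geodesics pass through 2 — 5–1: 1/2; 5–8: 1; 5–3: 1; 6–8: 1/2; 6–3: 1; 7–3: 1/2.
All other pairs contribute 0.
Summing the contributions gives betweenness(2) = 9/2.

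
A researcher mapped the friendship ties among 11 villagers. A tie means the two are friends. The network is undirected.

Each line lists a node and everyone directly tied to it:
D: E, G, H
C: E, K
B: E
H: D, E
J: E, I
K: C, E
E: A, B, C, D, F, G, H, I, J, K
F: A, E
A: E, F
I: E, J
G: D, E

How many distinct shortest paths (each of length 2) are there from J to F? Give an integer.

The shortest distance is 2, and the only length-2 path is J–E–F. So there is exactly 1 shortest path.

1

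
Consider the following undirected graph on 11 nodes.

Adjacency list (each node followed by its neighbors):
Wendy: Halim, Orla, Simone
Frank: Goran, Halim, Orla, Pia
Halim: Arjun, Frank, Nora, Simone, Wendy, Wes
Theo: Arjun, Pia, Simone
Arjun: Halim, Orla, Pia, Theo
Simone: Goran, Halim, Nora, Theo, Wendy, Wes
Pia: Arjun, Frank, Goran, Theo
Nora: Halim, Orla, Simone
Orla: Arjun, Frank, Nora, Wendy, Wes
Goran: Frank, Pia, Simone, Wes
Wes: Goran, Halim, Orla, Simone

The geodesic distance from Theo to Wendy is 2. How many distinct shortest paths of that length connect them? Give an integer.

1

The shortest distance is 2, and the only length-2 path is Theo–Simone–Wendy. So there is exactly 1 shortest path.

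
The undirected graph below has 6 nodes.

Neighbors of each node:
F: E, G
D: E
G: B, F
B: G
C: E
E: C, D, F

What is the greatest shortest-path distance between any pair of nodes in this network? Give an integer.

Eccentricity of each node (its greatest distance to any other): B:4, C:4, D:4, E:3, F:2, G:3.
The maximum eccentricity is 4, realized for instance by the pair D–B via D – E – F – G – B. So the diameter is 4.

4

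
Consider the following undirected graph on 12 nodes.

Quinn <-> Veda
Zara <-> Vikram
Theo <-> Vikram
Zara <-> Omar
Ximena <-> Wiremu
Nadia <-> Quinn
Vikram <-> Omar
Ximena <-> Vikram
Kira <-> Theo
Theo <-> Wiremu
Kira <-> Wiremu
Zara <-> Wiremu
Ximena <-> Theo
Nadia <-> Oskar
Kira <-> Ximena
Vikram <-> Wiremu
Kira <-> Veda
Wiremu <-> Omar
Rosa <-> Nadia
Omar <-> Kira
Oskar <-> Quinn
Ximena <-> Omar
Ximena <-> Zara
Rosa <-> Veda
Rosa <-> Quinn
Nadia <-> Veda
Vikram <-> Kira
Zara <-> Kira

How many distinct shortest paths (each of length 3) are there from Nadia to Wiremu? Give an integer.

1

The shortest distance is 3, and the only length-3 path is Nadia–Veda–Kira–Wiremu. So there is exactly 1 shortest path.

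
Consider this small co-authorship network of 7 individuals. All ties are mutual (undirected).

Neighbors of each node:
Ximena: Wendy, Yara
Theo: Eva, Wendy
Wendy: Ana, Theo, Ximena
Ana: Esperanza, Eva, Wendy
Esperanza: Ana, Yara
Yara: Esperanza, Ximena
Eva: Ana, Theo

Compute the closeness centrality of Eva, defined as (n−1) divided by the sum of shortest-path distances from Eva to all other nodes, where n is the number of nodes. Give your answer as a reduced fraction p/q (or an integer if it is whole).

1/2

Distances from Eva: Ana:1, Esperanza:2, Theo:1, Wendy:2, Ximena:3, Yara:3. Sum = 12.
n = 7, so closeness = 6/12 = 1/2.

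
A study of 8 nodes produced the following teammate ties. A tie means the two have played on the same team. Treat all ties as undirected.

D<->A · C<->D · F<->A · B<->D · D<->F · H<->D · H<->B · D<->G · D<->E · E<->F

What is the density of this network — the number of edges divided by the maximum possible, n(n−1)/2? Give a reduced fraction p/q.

There are 10 edges and 8 nodes, so the maximum possible is C(8,2) = 28.
Density = 10/28 = 5/14.

5/14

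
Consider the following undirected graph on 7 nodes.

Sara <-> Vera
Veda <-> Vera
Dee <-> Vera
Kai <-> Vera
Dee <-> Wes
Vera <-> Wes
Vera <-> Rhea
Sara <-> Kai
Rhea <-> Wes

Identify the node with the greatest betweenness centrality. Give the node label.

Unnormalized betweenness of each node: Dee:0, Kai:0, Rhea:0, Sara:0, Veda:0, Vera:23/2, Wes:1/2.
Vera has the largest value, 23/2, making it the main broker — the node through which the most shortest paths run.

Vera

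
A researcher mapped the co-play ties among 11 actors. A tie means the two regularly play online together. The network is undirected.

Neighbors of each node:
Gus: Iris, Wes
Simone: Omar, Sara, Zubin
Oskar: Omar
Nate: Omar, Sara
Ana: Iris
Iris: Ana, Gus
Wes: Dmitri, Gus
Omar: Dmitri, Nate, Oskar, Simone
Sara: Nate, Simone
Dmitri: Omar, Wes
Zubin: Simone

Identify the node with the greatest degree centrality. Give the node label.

Omar

Degrees — Ana:1, Dmitri:2, Gus:2, Iris:2, Nate:2, Omar:4, Oskar:1, Sara:2, Simone:3, Wes:2, Zubin:1.
The maximum is 4, attained only by Omar.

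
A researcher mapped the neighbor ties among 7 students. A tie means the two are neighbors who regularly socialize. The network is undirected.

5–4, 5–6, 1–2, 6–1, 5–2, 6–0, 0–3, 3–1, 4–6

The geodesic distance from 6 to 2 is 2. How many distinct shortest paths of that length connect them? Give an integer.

The shortest distance is 2. The length-2 paths are: 6–5–2; 6–1–2.
That gives 2 distinct shortest paths.

2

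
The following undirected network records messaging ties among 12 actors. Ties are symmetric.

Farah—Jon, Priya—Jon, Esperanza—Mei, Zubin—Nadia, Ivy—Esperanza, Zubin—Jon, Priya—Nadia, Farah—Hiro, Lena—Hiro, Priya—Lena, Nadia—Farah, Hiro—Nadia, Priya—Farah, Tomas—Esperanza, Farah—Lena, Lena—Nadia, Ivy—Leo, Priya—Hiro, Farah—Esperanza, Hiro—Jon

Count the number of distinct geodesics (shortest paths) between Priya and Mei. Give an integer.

The shortest distance is 3, and the only length-3 path is Priya–Farah–Esperanza–Mei. So there is exactly 1 shortest path.

1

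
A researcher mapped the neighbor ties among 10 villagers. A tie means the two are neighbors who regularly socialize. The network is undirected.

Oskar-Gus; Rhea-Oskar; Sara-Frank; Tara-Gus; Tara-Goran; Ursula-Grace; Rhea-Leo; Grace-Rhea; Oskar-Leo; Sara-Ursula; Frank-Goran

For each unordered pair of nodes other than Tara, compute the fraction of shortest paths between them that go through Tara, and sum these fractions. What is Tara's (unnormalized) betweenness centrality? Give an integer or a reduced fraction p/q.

15/2

Pairs whose geodesics pass through Tara — Rhea–Goran: 1; Leo–Goran: 1; Leo–Frank: 1/2; Oskar–Goran: 1; Oskar–Frank: 1; Gus–Goran: 1; Gus–Frank: 1; Gus–Sara: 1.
All other pairs contribute 0.
Summing the contributions gives betweenness(Tara) = 15/2.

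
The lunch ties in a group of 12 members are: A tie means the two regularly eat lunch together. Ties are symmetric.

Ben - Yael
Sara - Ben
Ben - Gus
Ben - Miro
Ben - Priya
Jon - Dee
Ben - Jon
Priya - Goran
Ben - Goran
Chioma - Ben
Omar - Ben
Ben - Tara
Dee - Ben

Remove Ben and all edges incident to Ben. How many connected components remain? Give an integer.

9

Without Ben, the remaining ties split the others into: {Sara}; {Dee, Jon}; {Yael}; {Gus}; {Tara}; {Miro}; {Chioma}; {Omar}; {Goran, Priya}.
That's 9 separate components.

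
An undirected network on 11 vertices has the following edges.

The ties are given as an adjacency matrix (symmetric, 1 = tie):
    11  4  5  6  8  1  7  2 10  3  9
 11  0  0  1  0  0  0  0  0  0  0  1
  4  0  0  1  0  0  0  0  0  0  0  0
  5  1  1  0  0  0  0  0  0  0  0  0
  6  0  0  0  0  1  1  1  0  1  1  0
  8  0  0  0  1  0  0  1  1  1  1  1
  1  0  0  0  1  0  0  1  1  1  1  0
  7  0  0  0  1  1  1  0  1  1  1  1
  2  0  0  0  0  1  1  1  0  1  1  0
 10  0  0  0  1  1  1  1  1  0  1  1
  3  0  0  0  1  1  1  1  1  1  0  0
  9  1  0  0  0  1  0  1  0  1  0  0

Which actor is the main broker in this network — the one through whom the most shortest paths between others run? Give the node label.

Unnormalized betweenness of each node: 1:1/5, 2:1/5, 3:2/5, 4:0, 5:9, 6:1/5, 7:32/5, 8:21/5, 9:21, 10:32/5, 11:16.
9 has the largest value, 21, making it the main broker — the node through which the most shortest paths run.

9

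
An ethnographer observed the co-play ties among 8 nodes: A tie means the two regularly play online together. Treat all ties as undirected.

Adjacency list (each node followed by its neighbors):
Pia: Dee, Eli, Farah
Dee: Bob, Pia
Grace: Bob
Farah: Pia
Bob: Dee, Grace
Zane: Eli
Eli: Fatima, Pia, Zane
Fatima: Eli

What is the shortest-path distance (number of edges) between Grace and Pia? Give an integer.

One shortest route is Grace – Bob – Dee – Pia, which uses 3 edges, and at distance 2 from Grace we only reach {Dee}, which does not include Pia. So d(Grace,Pia) = 3.

3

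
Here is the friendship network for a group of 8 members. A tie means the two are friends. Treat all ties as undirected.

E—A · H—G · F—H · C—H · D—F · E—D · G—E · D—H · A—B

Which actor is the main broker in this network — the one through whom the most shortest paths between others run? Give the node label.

Unnormalized betweenness of each node: A:6, B:0, C:0, D:6, E:21/2, F:0, G:3, H:15/2.
E has the largest value, 21/2, making it the main broker — the node through which the most shortest paths run.

E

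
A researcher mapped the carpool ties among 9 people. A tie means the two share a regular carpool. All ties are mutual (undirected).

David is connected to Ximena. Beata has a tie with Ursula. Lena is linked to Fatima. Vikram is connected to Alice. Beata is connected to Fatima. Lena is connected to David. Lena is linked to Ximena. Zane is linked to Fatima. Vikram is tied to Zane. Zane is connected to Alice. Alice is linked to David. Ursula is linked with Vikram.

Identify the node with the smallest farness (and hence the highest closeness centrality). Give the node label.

Fatima

Farness (sum of distances to all others) for each node — Alice:14, Beata:17, David:15, Fatima:13, Lena:15, Ursula:18, Vikram:15, Ximena:19, Zane:14.
The smallest farness is 13, for Fatima, so Fatima has the highest closeness.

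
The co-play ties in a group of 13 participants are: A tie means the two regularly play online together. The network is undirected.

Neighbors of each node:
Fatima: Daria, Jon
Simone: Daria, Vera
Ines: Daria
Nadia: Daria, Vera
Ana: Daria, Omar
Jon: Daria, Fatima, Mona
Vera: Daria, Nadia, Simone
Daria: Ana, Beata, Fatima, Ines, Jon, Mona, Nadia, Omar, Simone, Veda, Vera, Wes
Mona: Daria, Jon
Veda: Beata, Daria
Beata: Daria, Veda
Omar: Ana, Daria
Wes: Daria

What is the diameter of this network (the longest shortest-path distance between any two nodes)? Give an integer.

Eccentricity of each node (its greatest distance to any other): Ana:2, Beata:2, Daria:1, Fatima:2, Ines:2, Jon:2, Mona:2, Nadia:2, Omar:2, Simone:2, Veda:2, Vera:2, Wes:2.
The maximum eccentricity is 2, realized for instance by the pair Jon–Simone via Jon – Daria – Simone. So the diameter is 2.

2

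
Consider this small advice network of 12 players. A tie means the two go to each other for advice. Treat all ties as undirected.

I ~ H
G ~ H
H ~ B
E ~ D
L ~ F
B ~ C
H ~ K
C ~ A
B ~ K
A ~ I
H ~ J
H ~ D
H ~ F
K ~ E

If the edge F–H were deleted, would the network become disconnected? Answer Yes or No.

Yes

Without the F–H edge there is no alternate route between F and H, so the network disconnects. It is a bridge.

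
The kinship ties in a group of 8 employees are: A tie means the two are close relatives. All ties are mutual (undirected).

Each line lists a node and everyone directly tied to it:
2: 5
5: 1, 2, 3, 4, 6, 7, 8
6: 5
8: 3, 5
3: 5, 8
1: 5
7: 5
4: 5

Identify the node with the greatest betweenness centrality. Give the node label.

5

Unnormalized betweenness of each node: 1:0, 2:0, 3:0, 4:0, 5:20, 6:0, 7:0, 8:0.
5 has the largest value, 20, making it the main broker — the node through which the most shortest paths run.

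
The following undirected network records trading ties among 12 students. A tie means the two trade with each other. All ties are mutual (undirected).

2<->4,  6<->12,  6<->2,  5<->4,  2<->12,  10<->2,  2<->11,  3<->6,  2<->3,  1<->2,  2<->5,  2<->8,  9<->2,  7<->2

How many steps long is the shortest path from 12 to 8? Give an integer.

2

One shortest route is 12 – 2 – 8, which uses 2 edges, and 12 and 8 are not directly tied, so nothing shorter exists. So d(12,8) = 2.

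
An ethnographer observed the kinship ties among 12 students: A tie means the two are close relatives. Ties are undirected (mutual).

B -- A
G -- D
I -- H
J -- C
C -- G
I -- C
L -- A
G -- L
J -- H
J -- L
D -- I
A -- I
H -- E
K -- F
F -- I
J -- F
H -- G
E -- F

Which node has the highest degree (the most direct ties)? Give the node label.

Degrees — A:3, B:1, C:3, D:2, E:2, F:4, G:4, H:4, I:5, J:4, K:1, L:3.
The maximum is 5, attained only by I.

I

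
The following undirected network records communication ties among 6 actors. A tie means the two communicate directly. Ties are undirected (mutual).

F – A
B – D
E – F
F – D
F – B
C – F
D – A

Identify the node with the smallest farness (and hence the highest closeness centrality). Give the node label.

Farness (sum of distances to all others) for each node — A:8, B:8, C:9, D:7, E:9, F:5.
The smallest farness is 5, for F, so F has the highest closeness.

F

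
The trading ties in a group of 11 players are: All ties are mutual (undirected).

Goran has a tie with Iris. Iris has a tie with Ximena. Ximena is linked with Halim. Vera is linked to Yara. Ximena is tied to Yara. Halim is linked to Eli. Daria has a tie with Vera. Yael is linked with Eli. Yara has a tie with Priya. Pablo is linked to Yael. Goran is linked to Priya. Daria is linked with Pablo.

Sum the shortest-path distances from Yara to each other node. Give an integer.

21

Distances from Yara: Daria:2, Eli:3, Goran:2, Halim:2, Iris:2, Pablo:3, Priya:1, Vera:1, Ximena:1, Yael:4.
Sum = 2 + 3 + 2 + 2 + 2 + 3 + 1 + 1 + 1 + 4 = 21.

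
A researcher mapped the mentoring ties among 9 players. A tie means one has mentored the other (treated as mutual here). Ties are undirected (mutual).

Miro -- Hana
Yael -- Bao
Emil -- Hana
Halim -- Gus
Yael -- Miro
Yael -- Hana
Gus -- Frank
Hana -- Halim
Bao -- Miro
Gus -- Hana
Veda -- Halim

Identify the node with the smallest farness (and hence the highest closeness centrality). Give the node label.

Hana

Farness (sum of distances to all others) for each node — Bao:21, Emil:18, Frank:21, Gus:14, Halim:14, Hana:11, Miro:15, Veda:21, Yael:15.
The smallest farness is 11, for Hana, so Hana has the highest closeness.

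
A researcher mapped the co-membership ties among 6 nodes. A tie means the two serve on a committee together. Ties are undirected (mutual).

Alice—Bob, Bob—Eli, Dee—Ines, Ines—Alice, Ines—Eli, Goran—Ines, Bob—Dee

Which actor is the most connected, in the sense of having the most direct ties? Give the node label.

Ines

Degrees — Alice:2, Bob:3, Dee:2, Eli:2, Goran:1, Ines:4.
The maximum is 4, attained only by Ines.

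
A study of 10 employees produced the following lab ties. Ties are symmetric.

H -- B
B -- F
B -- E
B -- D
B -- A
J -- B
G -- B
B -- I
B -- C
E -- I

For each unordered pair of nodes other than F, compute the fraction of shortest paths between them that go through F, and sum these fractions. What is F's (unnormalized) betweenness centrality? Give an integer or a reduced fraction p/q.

No shortest path between any pair of other nodes passes through F.
Summing the contributions gives betweenness(F) = 0.

0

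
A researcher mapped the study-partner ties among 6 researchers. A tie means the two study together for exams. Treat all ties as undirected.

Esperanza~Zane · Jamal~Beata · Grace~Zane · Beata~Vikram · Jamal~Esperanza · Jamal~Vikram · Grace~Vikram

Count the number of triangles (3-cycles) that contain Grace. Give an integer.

0

Grace's neighbors are Vikram and Zane, but none of them are tied to each other, so no triangle contains Grace.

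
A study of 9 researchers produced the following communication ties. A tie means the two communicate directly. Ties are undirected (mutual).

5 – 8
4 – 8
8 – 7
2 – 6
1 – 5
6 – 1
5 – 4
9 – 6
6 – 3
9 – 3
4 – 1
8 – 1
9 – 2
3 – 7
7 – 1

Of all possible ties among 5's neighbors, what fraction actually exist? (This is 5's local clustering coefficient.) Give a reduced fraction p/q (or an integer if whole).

1

5's neighbors: 1, 4, and 8 (k = 3).
Possible neighbor pairs: C(3,2) = 3. Edges among them: 1–4, 1–8, 4–8 → e = 3.
Clustering(5) = 3/3 = 1.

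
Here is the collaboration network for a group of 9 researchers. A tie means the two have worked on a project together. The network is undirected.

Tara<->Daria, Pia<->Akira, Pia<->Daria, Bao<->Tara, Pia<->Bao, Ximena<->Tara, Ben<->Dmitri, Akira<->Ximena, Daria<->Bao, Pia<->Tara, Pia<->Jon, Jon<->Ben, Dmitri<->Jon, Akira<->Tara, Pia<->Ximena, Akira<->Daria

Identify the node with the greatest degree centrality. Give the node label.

Pia

Degrees — Akira:4, Bao:3, Ben:2, Daria:4, Dmitri:2, Jon:3, Pia:6, Tara:5, Ximena:3.
The maximum is 6, attained only by Pia.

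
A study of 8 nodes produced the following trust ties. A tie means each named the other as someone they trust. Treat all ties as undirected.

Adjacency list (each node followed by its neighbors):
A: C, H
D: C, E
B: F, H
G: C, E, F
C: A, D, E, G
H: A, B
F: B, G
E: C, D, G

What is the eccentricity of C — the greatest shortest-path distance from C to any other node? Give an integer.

3

Distances from C: A:1, B:3, D:1, E:1, F:2, G:1, H:2.
The largest is 3 (to B), so the eccentricity of C is 3.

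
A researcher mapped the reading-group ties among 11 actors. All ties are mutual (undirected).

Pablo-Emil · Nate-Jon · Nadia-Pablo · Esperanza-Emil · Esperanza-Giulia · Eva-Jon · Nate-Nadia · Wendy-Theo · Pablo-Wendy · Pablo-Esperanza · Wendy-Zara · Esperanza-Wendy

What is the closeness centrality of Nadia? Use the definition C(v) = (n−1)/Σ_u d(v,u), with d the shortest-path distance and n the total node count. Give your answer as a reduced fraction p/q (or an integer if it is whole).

Distances from Nadia: Emil:2, Esperanza:2, Eva:3, Giulia:3, Jon:2, Nate:1, Pablo:1, Theo:3, Wendy:2, Zara:3. Sum = 22.
n = 11, so closeness = 10/22 = 5/11.

5/11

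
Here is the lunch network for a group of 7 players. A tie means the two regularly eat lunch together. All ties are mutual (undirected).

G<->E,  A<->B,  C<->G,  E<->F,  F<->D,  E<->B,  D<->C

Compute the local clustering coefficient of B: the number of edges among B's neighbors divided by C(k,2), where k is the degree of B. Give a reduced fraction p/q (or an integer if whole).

B's neighbors: A and E (k = 2).
Possible neighbor pairs: C(2,2) = 1. Edges among them: none → e = 0.
Clustering(B) = 0/1.

0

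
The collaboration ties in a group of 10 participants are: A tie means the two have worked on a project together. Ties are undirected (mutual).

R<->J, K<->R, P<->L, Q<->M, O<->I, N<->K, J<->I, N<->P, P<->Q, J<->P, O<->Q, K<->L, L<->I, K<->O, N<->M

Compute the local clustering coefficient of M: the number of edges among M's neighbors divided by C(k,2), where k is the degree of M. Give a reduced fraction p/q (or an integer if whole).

M's neighbors: N and Q (k = 2).
Possible neighbor pairs: C(2,2) = 1. Edges among them: none → e = 0.
Clustering(M) = 0/1.

0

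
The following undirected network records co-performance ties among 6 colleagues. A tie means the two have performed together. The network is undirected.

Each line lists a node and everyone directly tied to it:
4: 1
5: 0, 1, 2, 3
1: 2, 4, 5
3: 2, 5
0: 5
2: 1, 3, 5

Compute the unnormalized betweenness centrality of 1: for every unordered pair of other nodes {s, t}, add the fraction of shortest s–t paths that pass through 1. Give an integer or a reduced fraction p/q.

4

Pairs whose geodesics pass through 1 — 4–3: 2/2; 4–5: 1; 4–2: 1; 4–0: 1.
All other pairs contribute 0.
Summing the contributions gives betweenness(1) = 4.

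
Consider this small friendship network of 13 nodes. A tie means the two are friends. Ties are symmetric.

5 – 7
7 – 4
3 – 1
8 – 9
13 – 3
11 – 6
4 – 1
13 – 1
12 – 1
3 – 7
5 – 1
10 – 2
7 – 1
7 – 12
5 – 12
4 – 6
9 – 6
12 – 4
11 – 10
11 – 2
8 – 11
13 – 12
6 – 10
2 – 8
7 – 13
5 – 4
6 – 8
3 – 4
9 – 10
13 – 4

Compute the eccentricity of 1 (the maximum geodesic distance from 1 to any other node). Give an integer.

Distances from 1: 2:4, 3:1, 4:1, 5:1, 6:2, 7:1, 8:3, 9:3, 10:3, 11:3, 12:1, 13:1.
The largest is 4 (to 2), so the eccentricity of 1 is 4.

4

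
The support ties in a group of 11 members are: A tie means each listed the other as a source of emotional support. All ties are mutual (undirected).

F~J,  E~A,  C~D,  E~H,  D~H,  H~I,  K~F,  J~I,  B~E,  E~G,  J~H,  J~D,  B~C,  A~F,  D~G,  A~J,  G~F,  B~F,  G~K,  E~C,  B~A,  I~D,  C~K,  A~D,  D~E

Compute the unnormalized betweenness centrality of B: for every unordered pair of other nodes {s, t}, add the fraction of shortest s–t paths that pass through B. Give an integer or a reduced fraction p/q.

7/6

Pairs whose geodesics pass through B — A–C: 1/3; E–F: 1/3; F–C: 1/2.
All other pairs contribute 0.
Summing the contributions gives betweenness(B) = 7/6.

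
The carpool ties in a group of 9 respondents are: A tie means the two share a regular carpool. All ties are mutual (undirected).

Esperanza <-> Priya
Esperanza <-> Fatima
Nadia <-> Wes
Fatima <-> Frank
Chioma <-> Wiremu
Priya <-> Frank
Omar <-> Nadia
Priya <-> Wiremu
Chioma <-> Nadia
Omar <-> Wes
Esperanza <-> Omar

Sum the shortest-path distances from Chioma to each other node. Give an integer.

18

Distances from Chioma: Esperanza:3, Fatima:4, Frank:3, Nadia:1, Omar:2, Priya:2, Wes:2, Wiremu:1.
Sum = 3 + 4 + 3 + 1 + 2 + 2 + 2 + 1 = 18.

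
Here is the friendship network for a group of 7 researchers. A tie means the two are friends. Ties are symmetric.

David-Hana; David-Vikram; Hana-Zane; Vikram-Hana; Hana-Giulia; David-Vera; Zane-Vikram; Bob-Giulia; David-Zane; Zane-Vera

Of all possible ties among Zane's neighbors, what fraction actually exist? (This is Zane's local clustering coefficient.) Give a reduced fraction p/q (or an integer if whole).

Zane's neighbors: David, Hana, Vera, and Vikram (k = 4).
Possible neighbor pairs: C(4,2) = 6. Edges among them: David–Hana, David–Vera, David–Vikram, Hana–Vikram → e = 4.
Clustering(Zane) = 4/6 = 2/3.

2/3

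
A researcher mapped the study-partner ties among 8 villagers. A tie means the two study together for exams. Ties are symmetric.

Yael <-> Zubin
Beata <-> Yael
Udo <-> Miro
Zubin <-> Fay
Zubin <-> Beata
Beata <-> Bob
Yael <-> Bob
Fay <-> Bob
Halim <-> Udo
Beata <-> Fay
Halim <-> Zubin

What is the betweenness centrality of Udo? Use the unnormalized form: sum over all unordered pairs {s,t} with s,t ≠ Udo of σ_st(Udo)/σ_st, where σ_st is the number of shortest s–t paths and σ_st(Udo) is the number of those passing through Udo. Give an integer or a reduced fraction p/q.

Pairs whose geodesics pass through Udo — Beata–Miro: 1; Zubin–Miro: 1; Fay–Miro: 1; Yael–Miro: 1; Bob–Miro: 3/3; Miro–Halim: 1.
All other pairs contribute 0.
Summing the contributions gives betweenness(Udo) = 6.

6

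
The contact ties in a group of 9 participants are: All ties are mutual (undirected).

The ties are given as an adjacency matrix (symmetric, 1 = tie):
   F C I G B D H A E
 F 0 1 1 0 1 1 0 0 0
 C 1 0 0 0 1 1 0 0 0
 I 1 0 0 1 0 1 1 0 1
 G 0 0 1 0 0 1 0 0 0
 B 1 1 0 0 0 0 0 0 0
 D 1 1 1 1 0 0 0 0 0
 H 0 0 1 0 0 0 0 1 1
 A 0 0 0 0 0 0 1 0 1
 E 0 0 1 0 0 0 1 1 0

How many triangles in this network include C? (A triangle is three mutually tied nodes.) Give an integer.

2

C's neighbors: B, D, and F.
Neighbor pairs that are themselves tied: C–B–F; C–D–F. Each forms one triangle with C, for 2 in total.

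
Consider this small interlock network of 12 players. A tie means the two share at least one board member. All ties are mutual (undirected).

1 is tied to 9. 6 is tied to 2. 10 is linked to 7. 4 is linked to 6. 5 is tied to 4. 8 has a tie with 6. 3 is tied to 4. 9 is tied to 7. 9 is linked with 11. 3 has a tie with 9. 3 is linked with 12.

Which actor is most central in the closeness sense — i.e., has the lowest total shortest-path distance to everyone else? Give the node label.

Farness (sum of distances to all others) for each node — 1:34, 2:40, 3:22, 4:24, 5:34, 6:30, 7:32, 8:40, 9:24, 10:42, 11:34, 12:32.
The smallest farness is 22, for 3, so 3 has the highest closeness.

3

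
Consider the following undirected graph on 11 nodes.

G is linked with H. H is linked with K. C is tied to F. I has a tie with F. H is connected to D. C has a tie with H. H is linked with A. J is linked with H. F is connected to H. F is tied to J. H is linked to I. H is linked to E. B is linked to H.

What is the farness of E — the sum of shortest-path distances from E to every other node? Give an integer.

Distances from E: A:2, B:2, C:2, D:2, F:2, G:2, H:1, I:2, J:2, K:2.
Sum = 2 + 2 + 2 + 2 + 2 + 2 + 1 + 2 + 2 + 2 = 19.

19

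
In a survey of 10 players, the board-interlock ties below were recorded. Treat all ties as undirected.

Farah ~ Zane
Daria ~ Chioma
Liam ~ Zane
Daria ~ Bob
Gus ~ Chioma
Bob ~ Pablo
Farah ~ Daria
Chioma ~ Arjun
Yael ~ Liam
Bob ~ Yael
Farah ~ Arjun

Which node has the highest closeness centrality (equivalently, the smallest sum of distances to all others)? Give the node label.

Daria

Farness (sum of distances to all others) for each node — Arjun:22, Bob:18, Chioma:20, Daria:16, Farah:18, Gus:28, Liam:24, Pablo:26, Yael:22, Zane:22.
The smallest farness is 16, for Daria, so Daria has the highest closeness.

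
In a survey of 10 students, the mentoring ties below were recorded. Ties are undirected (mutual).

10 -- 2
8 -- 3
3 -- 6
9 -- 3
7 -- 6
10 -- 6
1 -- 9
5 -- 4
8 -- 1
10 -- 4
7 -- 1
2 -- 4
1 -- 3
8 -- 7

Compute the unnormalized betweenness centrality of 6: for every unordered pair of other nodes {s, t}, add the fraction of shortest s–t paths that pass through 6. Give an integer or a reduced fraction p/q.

Pairs whose geodesics pass through 6 — 5–1: 2/2; 5–7: 1; 5–9: 1; 5–8: 2/2; 5–3: 1; 2–1: 2/2; 2–7: 1; 2–9: 1; 2–8: 2/2; 2–3: 1; 4–1: 2/2; 4–7: 1; 4–9: 1; 4–8: 2/2 … (+7 more pairs).
All other pairs contribute 0.
Summing the contributions gives betweenness(6) = 61/3.

61/3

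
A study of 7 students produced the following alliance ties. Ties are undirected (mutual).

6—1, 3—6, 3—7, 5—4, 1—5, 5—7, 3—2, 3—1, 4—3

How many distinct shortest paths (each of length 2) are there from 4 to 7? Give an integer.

The shortest distance is 2. The length-2 paths are: 4–5–7; 4–3–7.
That gives 2 distinct shortest paths.

2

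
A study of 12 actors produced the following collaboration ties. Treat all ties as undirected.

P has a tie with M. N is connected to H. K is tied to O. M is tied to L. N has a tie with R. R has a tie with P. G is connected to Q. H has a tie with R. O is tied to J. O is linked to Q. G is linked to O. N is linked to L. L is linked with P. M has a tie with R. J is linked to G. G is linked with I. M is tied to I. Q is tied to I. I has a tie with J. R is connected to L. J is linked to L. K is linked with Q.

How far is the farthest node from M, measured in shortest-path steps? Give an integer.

Distances from M: G:2, H:2, I:1, J:2, K:3, L:1, N:2, O:3, P:1, Q:2, R:1.
The largest is 3 (to O and K), so the eccentricity of M is 3.

3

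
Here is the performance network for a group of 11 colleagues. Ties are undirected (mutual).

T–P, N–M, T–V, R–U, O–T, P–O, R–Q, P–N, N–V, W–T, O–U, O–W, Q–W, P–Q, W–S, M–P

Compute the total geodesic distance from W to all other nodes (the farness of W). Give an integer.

18

Distances from W: M:3, N:3, O:1, P:2, Q:1, R:2, S:1, T:1, U:2, V:2.
Sum = 3 + 3 + 1 + 2 + 1 + 2 + 1 + 1 + 2 + 2 = 18.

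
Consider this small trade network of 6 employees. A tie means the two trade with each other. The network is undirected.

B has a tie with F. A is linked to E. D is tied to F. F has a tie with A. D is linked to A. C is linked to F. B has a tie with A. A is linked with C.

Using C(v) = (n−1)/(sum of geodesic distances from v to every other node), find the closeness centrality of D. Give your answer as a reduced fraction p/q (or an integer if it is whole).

5/8

Distances from D: A:1, B:2, C:2, E:2, F:1. Sum = 8.
n = 6, so closeness = 5/8.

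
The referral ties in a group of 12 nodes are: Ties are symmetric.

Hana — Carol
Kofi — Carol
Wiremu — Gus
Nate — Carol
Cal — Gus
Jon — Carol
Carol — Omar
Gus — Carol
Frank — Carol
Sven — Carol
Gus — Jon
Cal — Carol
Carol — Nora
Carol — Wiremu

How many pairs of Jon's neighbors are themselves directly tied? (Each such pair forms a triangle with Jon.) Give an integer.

Jon's neighbors: Carol and Gus.
Neighbor pairs that are themselves tied: Jon–Carol–Gus. Each forms one triangle with Jon, for 1 in total.

1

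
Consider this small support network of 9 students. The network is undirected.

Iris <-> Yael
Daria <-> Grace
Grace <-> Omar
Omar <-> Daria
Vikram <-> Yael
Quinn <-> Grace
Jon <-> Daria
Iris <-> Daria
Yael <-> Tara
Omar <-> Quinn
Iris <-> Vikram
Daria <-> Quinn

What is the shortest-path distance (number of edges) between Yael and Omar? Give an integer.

One shortest route is Yael – Iris – Daria – Omar, which uses 3 edges, and at distance 2 from Yael we only reach {Daria}, which does not include Omar. So d(Yael,Omar) = 3.

3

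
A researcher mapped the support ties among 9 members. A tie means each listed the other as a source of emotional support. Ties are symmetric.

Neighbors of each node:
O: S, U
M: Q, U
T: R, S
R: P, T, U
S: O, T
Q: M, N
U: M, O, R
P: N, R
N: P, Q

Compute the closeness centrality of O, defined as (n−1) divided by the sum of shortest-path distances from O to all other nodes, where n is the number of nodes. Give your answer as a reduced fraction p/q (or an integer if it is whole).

Distances from O: M:2, N:4, P:3, Q:3, R:2, S:1, T:2, U:1. Sum = 18.
n = 9, so closeness = 8/18 = 4/9.

4/9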